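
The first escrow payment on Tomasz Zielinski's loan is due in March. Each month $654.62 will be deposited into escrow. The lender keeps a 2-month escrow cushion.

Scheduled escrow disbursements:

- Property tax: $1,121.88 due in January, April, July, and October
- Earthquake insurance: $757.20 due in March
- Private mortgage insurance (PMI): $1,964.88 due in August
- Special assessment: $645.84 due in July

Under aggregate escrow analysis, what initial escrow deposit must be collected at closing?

$2,993.20

Cushion = 2 × $654.62 = $1,309.24
Trial balance (start $0, +$654.62 each month, − disbursements):
  Mar: +$654.62 − $757.20 → -$102.58
  Apr: +$654.62 − $1,121.88 → -$569.84
  May: +$654.62 → $84.78
  Jun: +$654.62 → $739.40
  Jul: +$654.62 − $1,767.72 → -$373.70
  Aug: +$654.62 − $1,964.88 → -$1,683.96
  Sep: +$654.62 → -$1,029.34
  Oct: +$654.62 − $1,121.88 → -$1,496.60
  Nov: +$654.62 → -$841.98
  Dec: +$654.62 → -$187.36
  Jan: +$654.62 − $1,121.88 → -$654.62
  Feb: +$654.62 → $0.00
Lowest trial balance = -$1,683.96 (Aug)
Initial deposit = cushion − low point = $1,309.24 − (-$1,683.96) = $2,993.20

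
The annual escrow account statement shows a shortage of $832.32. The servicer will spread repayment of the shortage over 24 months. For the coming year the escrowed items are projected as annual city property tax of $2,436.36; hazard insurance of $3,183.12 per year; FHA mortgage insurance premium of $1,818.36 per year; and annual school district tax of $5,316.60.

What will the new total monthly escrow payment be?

$1,097.55

City property tax: $2,436.36
Hazard insurance: $3,183.12
FHA mortgage insurance premium: $1,818.36
School district tax: $5,316.60
Combined annual = $12,754.44
Monthly = $12,754.44 ÷ 12 = $1,062.87
Shortage per month = $832.32 / 24 = $34.68
New monthly escrow = $1,062.87 + $34.68 = $1,097.55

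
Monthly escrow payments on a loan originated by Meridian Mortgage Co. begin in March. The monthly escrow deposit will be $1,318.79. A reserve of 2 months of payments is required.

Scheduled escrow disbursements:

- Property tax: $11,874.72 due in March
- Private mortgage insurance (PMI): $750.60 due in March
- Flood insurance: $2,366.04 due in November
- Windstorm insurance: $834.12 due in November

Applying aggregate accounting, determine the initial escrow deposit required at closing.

Cushion = 2 × $1,318.79 = $2,637.58
Trial balance (start $0, +$1,318.79 each month, − disbursements):
  Mar: +$1,318.79 − $12,625.32 → -$11,306.53
  Apr: +$1,318.79 → -$9,987.74
  May: +$1,318.79 → -$8,668.95
  Jun: +$1,318.79 → -$7,350.16
  Jul: +$1,318.79 → -$6,031.37
  Aug: +$1,318.79 → -$4,712.58
  Sep: +$1,318.79 → -$3,393.79
  Oct: +$1,318.79 → -$2,075.00
  Nov: +$1,318.79 − $3,200.16 → -$3,956.37
  Dec: +$1,318.79 → -$2,637.58
  Jan: +$1,318.79 → -$1,318.79
  Feb: +$1,318.79 → $0.00
Lowest trial balance = -$11,306.53 (Mar)
Initial deposit = cushion − low point = $2,637.58 − (-$11,306.53) = $13,944.11

$13,944.11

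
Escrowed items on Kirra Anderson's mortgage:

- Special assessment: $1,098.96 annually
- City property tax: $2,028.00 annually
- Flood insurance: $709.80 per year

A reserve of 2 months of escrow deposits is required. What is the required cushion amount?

Special assessment: $1,098.96
City property tax: $2,028.00
Flood insurance: $709.80
Total per year = $1,098.96 + $2,028.00 + $709.80 = $3,836.76
Per month = $3,836.76 ÷ 12 = $319.73
Cushion = 2 × $319.73 = $639.46

$639.46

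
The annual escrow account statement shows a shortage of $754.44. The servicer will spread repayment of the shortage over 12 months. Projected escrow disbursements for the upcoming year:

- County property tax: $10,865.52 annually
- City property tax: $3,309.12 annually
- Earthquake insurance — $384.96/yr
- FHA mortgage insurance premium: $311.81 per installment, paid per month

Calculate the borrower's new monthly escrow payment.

$1,587.98

County property tax: $10,865.52
City property tax: $3,309.12
Earthquake insurance: $384.96
FHA mortgage insurance premium: $311.81 × 12 = $3,741.72
Yearly total = $10,865.52 + $3,309.12 + $384.96 + $3,741.72 = $18,301.32
Monthly escrow = $18,301.32 ÷ 12 = $1,525.11
Shortage spread = $754.44 ÷ 12 = $62.87/mo
Adjusted monthly = $1,525.11 + $62.87 = $1,587.98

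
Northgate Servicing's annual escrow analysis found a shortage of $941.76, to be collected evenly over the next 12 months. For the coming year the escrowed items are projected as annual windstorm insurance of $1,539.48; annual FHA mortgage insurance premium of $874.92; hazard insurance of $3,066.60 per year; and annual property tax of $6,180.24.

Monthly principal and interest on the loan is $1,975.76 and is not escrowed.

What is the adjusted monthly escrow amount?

Windstorm insurance — $1,539.48
FHA mortgage insurance premium — $874.92
Hazard insurance — $3,066.60
Property tax — $6,180.24
Annual escrow total = $1,539.48 + $874.92 + $3,066.60 + $6,180.24 = $11,661.24
Monthly = $11,661.24 / 12 = $971.77
Shortage per month = $941.76 ÷ 12 = $78.48
New monthly escrow = $971.77 + $78.48 = $1,050.25

$1,050.25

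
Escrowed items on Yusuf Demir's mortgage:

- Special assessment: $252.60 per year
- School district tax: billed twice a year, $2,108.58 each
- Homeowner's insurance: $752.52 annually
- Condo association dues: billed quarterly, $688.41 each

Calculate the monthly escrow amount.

Special assessment — $252.60/yr
School district tax — $2,108.58 × 2 = $4,217.16/yr
Homeowner's insurance — $752.52/yr
Condo association dues — $688.41 × 4 = $2,753.64/yr
Total per year = $252.60 + $4,217.16 + $752.52 + $2,753.64 = $7,975.92
Monthly = $7,975.92 ÷ 12 = $664.66

$664.66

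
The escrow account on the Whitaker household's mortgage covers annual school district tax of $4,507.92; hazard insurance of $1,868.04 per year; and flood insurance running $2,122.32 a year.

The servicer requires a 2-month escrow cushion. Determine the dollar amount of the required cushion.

School district tax: $4,507.92
Hazard insurance: $1,868.04
Flood insurance: $2,122.32
Total per year = $4,507.92 + $1,868.04 + $2,122.32 = $8,498.28
Per month = $8,498.28 ÷ 12 = $708.19
Reserve = 2 × $708.19 = $1,416.38

$1,416.38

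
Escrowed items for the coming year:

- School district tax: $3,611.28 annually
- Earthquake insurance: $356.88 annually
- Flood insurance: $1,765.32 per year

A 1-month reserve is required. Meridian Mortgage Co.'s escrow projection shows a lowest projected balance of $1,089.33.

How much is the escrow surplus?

$611.54

School district tax = $3,611.28/yr
Earthquake insurance = $356.88/yr
Flood insurance = $1,765.32/yr
Yearly total = $5,733.48
Monthly = $5,733.48 ÷ 12 = $477.79
Required reserve = 1 × $477.79 = $477.79
Surplus = $1,089.33 − $477.79 = $611.54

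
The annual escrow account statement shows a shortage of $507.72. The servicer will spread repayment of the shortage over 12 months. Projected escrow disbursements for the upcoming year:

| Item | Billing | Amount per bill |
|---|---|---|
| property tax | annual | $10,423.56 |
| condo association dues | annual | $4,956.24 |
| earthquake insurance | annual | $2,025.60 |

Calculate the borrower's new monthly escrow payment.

$1,492.76

Property tax = $10,423.56 annually
Condo association dues = $4,956.24 annually
Earthquake insurance = $2,025.60 annually
Total per year = $17,405.40
Base monthly escrow = $17,405.40 / 12 = $1,450.45
Shortage spread = $507.72 / 12 = $42.31/mo
New monthly escrow = $1,450.45 + $42.31 = $1,492.76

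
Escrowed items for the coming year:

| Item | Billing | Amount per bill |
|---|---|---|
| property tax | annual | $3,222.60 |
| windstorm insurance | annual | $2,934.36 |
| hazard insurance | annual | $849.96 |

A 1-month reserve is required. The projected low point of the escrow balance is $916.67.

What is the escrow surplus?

Property tax = $3,222.60/yr
Windstorm insurance = $2,934.36/yr
Hazard insurance = $849.96/yr
Total annual escrow = $3,222.60 + $2,934.36 + $849.96 = $7,006.92
Monthly = $7,006.92 / 12 = $583.91
Cushion = 1 × $583.91 = $583.91
Excess over cushion: $916.67 − $583.91 = $332.76

$332.76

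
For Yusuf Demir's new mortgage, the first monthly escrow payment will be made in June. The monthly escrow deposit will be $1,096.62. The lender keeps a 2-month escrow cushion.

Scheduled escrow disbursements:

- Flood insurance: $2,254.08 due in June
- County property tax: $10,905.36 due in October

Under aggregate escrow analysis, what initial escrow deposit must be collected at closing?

Cushion = 2 × $1,096.62 = $2,193.24
Trial balance (start $0, +$1,096.62 each month, − disbursements):
  Jun: +$1,096.62 − $2,254.08 → -$1,157.46
  Jul: +$1,096.62 → -$60.84
  Aug: +$1,096.62 → $1,035.78
  Sep: +$1,096.62 → $2,132.40
  Oct: +$1,096.62 − $10,905.36 → -$7,676.34
  Nov: +$1,096.62 → -$6,579.72
  Dec: +$1,096.62 → -$5,483.10
  Jan: +$1,096.62 → -$4,386.48
  Feb: +$1,096.62 → -$3,289.86
  Mar: +$1,096.62 → -$2,193.24
  Apr: +$1,096.62 → -$1,096.62
  May: +$1,096.62 → $0.00
Lowest trial balance = -$7,676.34 (Oct)
Initial deposit = cushion − low point = $2,193.24 − (-$7,676.34) = $9,869.58

$9,869.58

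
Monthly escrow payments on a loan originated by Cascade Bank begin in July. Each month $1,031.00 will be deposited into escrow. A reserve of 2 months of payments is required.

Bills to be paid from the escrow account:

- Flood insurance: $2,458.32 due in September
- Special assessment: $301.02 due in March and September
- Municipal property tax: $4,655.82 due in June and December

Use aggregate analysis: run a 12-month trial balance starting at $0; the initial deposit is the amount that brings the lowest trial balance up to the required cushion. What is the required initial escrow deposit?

Cushion = 2 × $1,031.00 = $2,062.00
Trial balance (start $0, +$1,031.00 each month, − disbursements):
  Jul: +$1,031.00 → $1,031.00
  Aug: +$1,031.00 → $2,062.00
  Sep: +$1,031.00 − $2,759.34 → $333.66
  Oct: +$1,031.00 → $1,364.66
  Nov: +$1,031.00 → $2,395.66
  Dec: +$1,031.00 − $4,655.82 → -$1,229.16
  Jan: +$1,031.00 → -$198.16
  Feb: +$1,031.00 → $832.84
  Mar: +$1,031.00 − $301.02 → $1,562.82
  Apr: +$1,031.00 → $2,593.82
  May: +$1,031.00 → $3,624.82
  Jun: +$1,031.00 − $4,655.82 → $0.00
Lowest trial balance = -$1,229.16 (Dec)
Initial deposit = cushion − low point = $2,062.00 − (-$1,229.16) = $3,291.16

$3,291.16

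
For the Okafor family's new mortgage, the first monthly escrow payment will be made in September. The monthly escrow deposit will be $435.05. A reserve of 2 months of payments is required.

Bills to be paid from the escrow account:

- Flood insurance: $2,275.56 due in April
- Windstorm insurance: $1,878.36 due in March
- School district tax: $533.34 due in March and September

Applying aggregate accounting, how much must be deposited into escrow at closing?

$2,610.30

Cushion = 2 × $435.05 = $870.10
Trial balance (start $0, +$435.05 each month, − disbursements):
  Sep: +$435.05 − $533.34 → -$98.29
  Oct: +$435.05 → $336.76
  Nov: +$435.05 → $771.81
  Dec: +$435.05 → $1,206.86
  Jan: +$435.05 → $1,641.91
  Feb: +$435.05 → $2,076.96
  Mar: +$435.05 − $2,411.70 → $100.31
  Apr: +$435.05 − $2,275.56 → -$1,740.20
  May: +$435.05 → -$1,305.15
  Jun: +$435.05 → -$870.10
  Jul: +$435.05 → -$435.05
  Aug: +$435.05 → $0.00
Lowest trial balance = -$1,740.20 (Apr)
Initial deposit = cushion − low point = $870.10 − (-$1,740.20) = $2,610.30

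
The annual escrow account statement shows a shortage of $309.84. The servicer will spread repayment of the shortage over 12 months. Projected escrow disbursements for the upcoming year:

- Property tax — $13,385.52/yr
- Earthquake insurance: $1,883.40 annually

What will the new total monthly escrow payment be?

Property tax: $13,385.52 annually
Earthquake insurance: $1,883.40 annually
Total annual escrow = $13,385.52 + $1,883.40 = $15,268.92
Monthly = $15,268.92 / 12 = $1,272.41
Shortage per month = $309.84 ÷ 12 = $25.82
Adjusted monthly = $1,272.41 + $25.82 = $1,298.23

$1,298.23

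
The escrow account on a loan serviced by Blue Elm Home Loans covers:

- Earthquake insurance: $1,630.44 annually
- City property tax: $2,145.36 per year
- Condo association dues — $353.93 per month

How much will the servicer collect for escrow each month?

$668.58

Earthquake insurance: $1,630.44 annually
City property tax: $2,145.36 annually
Condo association dues: $353.93 × 12 = $4,247.16 annually
Yearly total = $1,630.44 + $2,145.36 + $4,247.16 = $8,022.96
Monthly = $8,022.96 / 12 = $668.58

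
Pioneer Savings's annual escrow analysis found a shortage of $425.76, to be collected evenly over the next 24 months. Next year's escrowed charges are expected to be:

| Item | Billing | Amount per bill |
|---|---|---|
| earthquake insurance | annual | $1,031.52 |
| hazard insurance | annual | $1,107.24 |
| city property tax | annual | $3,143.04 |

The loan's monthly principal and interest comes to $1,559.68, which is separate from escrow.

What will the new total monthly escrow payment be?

$457.89

Earthquake insurance = $1,031.52
Hazard insurance = $1,107.24
City property tax = $3,143.04
Total per year = $1,031.52 + $1,107.24 + $3,143.04 = $5,281.80
Monthly escrow = $5,281.80 ÷ 12 = $440.15
Shortage spread = $425.76 / 24 = $17.74/mo
New monthly escrow = $440.15 + $17.74 = $457.89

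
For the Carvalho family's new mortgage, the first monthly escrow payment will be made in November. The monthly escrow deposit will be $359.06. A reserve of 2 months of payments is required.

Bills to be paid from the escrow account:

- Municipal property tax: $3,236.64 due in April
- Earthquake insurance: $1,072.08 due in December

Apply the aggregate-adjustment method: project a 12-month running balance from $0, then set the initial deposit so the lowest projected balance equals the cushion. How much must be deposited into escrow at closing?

Cushion = 2 × $359.06 = $718.12
Trial balance (start $0, +$359.06 each month, − disbursements):
  Nov: +$359.06 → $359.06
  Dec: +$359.06 − $1,072.08 → -$353.96
  Jan: +$359.06 → $5.10
  Feb: +$359.06 → $364.16
  Mar: +$359.06 → $723.22
  Apr: +$359.06 − $3,236.64 → -$2,154.36
  May: +$359.06 → -$1,795.30
  Jun: +$359.06 → -$1,436.24
  Jul: +$359.06 → -$1,077.18
  Aug: +$359.06 → -$718.12
  Sep: +$359.06 → -$359.06
  Oct: +$359.06 → $0.00
Lowest trial balance = -$2,154.36 (Apr)
Initial deposit = cushion − low point = $718.12 − (-$2,154.36) = $2,872.48

$2,872.48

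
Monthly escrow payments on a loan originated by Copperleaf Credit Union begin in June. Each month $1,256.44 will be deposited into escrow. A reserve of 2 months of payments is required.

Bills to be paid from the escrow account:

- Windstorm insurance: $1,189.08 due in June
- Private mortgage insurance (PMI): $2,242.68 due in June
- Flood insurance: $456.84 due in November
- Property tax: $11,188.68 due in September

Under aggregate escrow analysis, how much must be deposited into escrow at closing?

Cushion = 2 × $1,256.44 = $2,512.88
Trial balance (start $0, +$1,256.44 each month, − disbursements):
  Jun: +$1,256.44 − $3,431.76 → -$2,175.32
  Jul: +$1,256.44 → -$918.88
  Aug: +$1,256.44 → $337.56
  Sep: +$1,256.44 − $11,188.68 → -$9,594.68
  Oct: +$1,256.44 → -$8,338.24
  Nov: +$1,256.44 − $456.84 → -$7,538.64
  Dec: +$1,256.44 → -$6,282.20
  Jan: +$1,256.44 → -$5,025.76
  Feb: +$1,256.44 → -$3,769.32
  Mar: +$1,256.44 → -$2,512.88
  Apr: +$1,256.44 → -$1,256.44
  May: +$1,256.44 → $0.00
Lowest trial balance = -$9,594.68 (Sep)
Initial deposit = cushion − low point = $2,512.88 − (-$9,594.68) = $12,107.56

$12,107.56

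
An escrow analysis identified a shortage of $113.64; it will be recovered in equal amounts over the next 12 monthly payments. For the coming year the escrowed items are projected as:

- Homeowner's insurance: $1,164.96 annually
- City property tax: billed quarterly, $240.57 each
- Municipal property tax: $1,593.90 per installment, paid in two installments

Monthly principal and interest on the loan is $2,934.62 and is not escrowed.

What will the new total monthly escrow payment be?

Homeowner's insurance = $1,164.96/yr
City property tax = $240.57 × 4 = $962.28/yr
Municipal property tax = $1,593.90 × 2 = $3,187.80/yr
Total annual escrow = $1,164.96 + $962.28 + $3,187.80 = $5,315.04
Base monthly escrow = $5,315.04 ÷ 12 = $442.92
Shortage spread = $113.64 / 12 = $9.47/mo
Adjusted monthly = $442.92 + $9.47 = $452.39

$452.39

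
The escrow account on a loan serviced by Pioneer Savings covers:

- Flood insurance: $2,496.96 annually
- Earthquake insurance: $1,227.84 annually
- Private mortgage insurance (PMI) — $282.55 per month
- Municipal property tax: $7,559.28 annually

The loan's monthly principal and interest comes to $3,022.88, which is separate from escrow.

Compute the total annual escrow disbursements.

Flood insurance = $2,496.96 annually
Earthquake insurance = $1,227.84 annually
Private mortgage insurance (PMI) = $282.55 × 12 = $3,390.60 annually
Municipal property tax = $7,559.28 annually
Combined annual = $2,496.96 + $1,227.84 + $3,390.60 + $7,559.28 = $14,674.68

$14,674.68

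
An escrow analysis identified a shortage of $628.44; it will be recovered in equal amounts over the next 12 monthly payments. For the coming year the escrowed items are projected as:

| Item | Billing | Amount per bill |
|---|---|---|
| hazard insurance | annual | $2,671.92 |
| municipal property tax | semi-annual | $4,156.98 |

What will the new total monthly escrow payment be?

Hazard insurance — $2,671.92 per year
Municipal property tax — $4,156.98 × 2 = $8,313.96 per year
Total annual escrow = $10,985.88
Monthly escrow = $10,985.88 ÷ 12 = $915.49
Shortage per month = $628.44 ÷ 12 = $52.37
Adjusted monthly = $915.49 + $52.37 = $967.86

$967.86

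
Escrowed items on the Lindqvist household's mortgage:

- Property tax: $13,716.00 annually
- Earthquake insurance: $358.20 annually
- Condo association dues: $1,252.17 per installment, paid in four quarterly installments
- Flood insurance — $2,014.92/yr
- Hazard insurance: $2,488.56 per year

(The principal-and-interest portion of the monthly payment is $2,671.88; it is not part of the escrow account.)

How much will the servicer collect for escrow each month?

$1,965.53

Property tax — $13,716.00
Earthquake insurance — $358.20
Condo association dues — $1,252.17 × 4 = $5,008.68
Flood insurance — $2,014.92
Hazard insurance — $2,488.56
Combined annual = $13,716.00 + $358.20 + $5,008.68 + $2,014.92 + $2,488.56 = $23,586.36
Monthly = $23,586.36 ÷ 12 = $1,965.53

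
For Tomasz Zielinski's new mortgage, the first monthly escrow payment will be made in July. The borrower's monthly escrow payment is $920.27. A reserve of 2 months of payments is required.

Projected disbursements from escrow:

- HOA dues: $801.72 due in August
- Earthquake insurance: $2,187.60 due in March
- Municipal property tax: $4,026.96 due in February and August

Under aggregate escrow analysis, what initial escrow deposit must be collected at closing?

Cushion = 2 × $920.27 = $1,840.54
Trial balance (start $0, +$920.27 each month, − disbursements):
  Jul: +$920.27 → $920.27
  Aug: +$920.27 − $4,828.68 → -$2,988.14
  Sep: +$920.27 → -$2,067.87
  Oct: +$920.27 → -$1,147.60
  Nov: +$920.27 → -$227.33
  Dec: +$920.27 → $692.94
  Jan: +$920.27 → $1,613.21
  Feb: +$920.27 − $4,026.96 → -$1,493.48
  Mar: +$920.27 − $2,187.60 → -$2,760.81
  Apr: +$920.27 → -$1,840.54
  May: +$920.27 → -$920.27
  Jun: +$920.27 → $0.00
Lowest trial balance = -$2,988.14 (Aug)
Initial deposit = cushion − low point = $1,840.54 − (-$2,988.14) = $4,828.68

$4,828.68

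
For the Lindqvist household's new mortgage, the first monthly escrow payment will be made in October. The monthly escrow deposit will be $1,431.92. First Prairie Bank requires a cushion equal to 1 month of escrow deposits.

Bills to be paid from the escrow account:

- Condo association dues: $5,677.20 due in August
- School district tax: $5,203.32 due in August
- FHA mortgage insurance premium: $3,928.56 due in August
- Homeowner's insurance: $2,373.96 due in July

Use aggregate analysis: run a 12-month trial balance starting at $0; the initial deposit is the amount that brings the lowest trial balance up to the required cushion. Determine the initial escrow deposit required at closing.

$2,863.84

Cushion = 1 × $1,431.92 = $1,431.92
Trial balance (start $0, +$1,431.92 each month, − disbursements):
  Oct: +$1,431.92 → $1,431.92
  Nov: +$1,431.92 → $2,863.84
  Dec: +$1,431.92 → $4,295.76
  Jan: +$1,431.92 → $5,727.68
  Feb: +$1,431.92 → $7,159.60
  Mar: +$1,431.92 → $8,591.52
  Apr: +$1,431.92 → $10,023.44
  May: +$1,431.92 → $11,455.36
  Jun: +$1,431.92 → $12,887.28
  Jul: +$1,431.92 − $2,373.96 → $11,945.24
  Aug: +$1,431.92 − $14,809.08 → -$1,431.92
  Sep: +$1,431.92 → $0.00
Lowest trial balance = -$1,431.92 (Aug)
Initial deposit = cushion − low point = $1,431.92 − (-$1,431.92) = $2,863.84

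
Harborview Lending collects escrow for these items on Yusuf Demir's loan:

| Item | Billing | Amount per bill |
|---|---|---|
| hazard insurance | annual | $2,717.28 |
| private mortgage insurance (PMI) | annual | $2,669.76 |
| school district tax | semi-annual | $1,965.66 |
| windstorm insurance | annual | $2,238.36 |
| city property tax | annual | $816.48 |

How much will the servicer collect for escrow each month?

Hazard insurance = $2,717.28 per year
Private mortgage insurance (PMI) = $2,669.76 per year
School district tax = $1,965.66 × 2 = $3,931.32 per year
Windstorm insurance = $2,238.36 per year
City property tax = $816.48 per year
Yearly total = $2,717.28 + $2,669.76 + $3,931.32 + $2,238.36 + $816.48 = $12,373.20
Monthly escrow = $12,373.20 ÷ 12 = $1,031.10

$1,031.10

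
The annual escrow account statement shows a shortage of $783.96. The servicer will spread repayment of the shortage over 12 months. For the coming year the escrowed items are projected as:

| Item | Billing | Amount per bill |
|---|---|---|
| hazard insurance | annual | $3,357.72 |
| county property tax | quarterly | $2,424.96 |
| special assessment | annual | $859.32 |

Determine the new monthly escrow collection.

$1,225.07

Hazard insurance: $3,357.72/yr
County property tax: $2,424.96 × 4 = $9,699.84/yr
Special assessment: $859.32/yr
Combined annual = $3,357.72 + $9,699.84 + $859.32 = $13,916.88
Base monthly escrow = $13,916.88 / 12 = $1,159.74
Monthly shortage recovery: $783.96 ÷ 12 = $65.33
Adjusted monthly = $1,159.74 + $65.33 = $1,225.07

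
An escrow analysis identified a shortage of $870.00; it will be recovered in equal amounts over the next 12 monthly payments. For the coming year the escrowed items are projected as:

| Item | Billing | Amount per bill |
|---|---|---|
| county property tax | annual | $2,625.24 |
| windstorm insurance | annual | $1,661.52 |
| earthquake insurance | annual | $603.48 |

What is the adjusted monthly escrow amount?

County property tax: $2,625.24
Windstorm insurance: $1,661.52
Earthquake insurance: $603.48
Total per year = $2,625.24 + $1,661.52 + $603.48 = $4,890.24
Monthly escrow = $4,890.24 ÷ 12 = $407.52
Shortage per month = $870.00 / 12 = $72.50
Adjusted monthly = $407.52 + $72.50 = $480.02

$480.02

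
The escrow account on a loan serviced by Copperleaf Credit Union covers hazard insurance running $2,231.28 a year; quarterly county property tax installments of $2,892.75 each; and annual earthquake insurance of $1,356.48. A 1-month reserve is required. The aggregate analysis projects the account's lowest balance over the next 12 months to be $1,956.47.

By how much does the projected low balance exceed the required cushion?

Hazard insurance = $2,231.28 per year
County property tax = $2,892.75 × 4 = $11,571.00 per year
Earthquake insurance = $1,356.48 per year
Total per year = $2,231.28 + $11,571.00 + $1,356.48 = $15,158.76
Base monthly escrow = $15,158.76 ÷ 12 = $1,263.23
Required reserve = 1 × $1,263.23 = $1,263.23
Excess over cushion: $1,956.47 − $1,263.23 = $693.24

$693.24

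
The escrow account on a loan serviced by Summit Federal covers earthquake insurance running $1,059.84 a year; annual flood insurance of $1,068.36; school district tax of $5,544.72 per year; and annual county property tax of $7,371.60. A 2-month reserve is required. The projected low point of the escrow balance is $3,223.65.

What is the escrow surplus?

Earthquake insurance = $1,059.84
Flood insurance = $1,068.36
School district tax = $5,544.72
County property tax = $7,371.60
Yearly total = $15,044.52
Monthly escrow = $15,044.52 ÷ 12 = $1,253.71
Required cushion = 2 × $1,253.71 = $2,507.42
Excess over cushion: $3,223.65 − $2,507.42 = $716.23

$716.23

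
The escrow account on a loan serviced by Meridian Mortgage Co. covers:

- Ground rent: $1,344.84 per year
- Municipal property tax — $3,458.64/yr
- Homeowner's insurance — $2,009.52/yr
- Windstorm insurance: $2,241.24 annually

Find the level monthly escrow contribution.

$754.52

Ground rent: $1,344.84
Municipal property tax: $3,458.64
Homeowner's insurance: $2,009.52
Windstorm insurance: $2,241.24
Total annual escrow = $9,054.24
Monthly escrow = $9,054.24 ÷ 12 = $754.52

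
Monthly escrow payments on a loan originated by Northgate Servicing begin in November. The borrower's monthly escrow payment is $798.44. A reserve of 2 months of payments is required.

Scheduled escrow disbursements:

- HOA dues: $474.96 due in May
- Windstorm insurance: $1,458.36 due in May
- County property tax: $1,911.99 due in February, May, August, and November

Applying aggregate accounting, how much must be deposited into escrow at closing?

Cushion = 2 × $798.44 = $1,596.88
Trial balance (start $0, +$798.44 each month, − disbursements):
  Nov: +$798.44 − $1,911.99 → -$1,113.55
  Dec: +$798.44 → -$315.11
  Jan: +$798.44 → $483.33
  Feb: +$798.44 − $1,911.99 → -$630.22
  Mar: +$798.44 → $168.22
  Apr: +$798.44 → $966.66
  May: +$798.44 − $3,845.31 → -$2,080.21
  Jun: +$798.44 → -$1,281.77
  Jul: +$798.44 → -$483.33
  Aug: +$798.44 − $1,911.99 → -$1,596.88
  Sep: +$798.44 → -$798.44
  Oct: +$798.44 → $0.00
Lowest trial balance = -$2,080.21 (May)
Initial deposit = cushion − low point = $1,596.88 − (-$2,080.21) = $3,677.09

$3,677.09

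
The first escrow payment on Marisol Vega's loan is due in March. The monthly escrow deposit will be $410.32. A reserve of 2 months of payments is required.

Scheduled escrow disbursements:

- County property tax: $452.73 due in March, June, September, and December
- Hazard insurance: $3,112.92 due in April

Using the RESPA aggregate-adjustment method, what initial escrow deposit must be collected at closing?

Cushion = 2 × $410.32 = $820.64
Trial balance (start $0, +$410.32 each month, − disbursements):
  Mar: +$410.32 − $452.73 → -$42.41
  Apr: +$410.32 − $3,112.92 → -$2,745.01
  May: +$410.32 → -$2,334.69
  Jun: +$410.32 − $452.73 → -$2,377.10
  Jul: +$410.32 → -$1,966.78
  Aug: +$410.32 → -$1,556.46
  Sep: +$410.32 − $452.73 → -$1,598.87
  Oct: +$410.32 → -$1,188.55
  Nov: +$410.32 → -$778.23
  Dec: +$410.32 − $452.73 → -$820.64
  Jan: +$410.32 → -$410.32
  Feb: +$410.32 → $0.00
Lowest trial balance = -$2,745.01 (Apr)
Initial deposit = cushion − low point = $820.64 − (-$2,745.01) = $3,565.65

$3,565.65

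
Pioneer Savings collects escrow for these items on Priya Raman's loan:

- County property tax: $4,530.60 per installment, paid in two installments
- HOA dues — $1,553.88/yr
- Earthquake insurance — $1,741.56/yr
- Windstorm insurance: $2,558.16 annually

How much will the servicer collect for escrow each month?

County property tax: $4,530.60 × 2 = $9,061.20 per year
HOA dues: $1,553.88 per year
Earthquake insurance: $1,741.56 per year
Windstorm insurance: $2,558.16 per year
Total per year = $9,061.20 + $1,553.88 + $1,741.56 + $2,558.16 = $14,914.80
Monthly escrow = $14,914.80 ÷ 12 = $1,242.90

$1,242.90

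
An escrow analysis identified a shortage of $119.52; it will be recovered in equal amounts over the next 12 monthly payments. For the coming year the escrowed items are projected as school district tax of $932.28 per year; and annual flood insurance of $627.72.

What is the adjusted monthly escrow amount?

School district tax: $932.28/yr
Flood insurance: $627.72/yr
Total per year = $932.28 + $627.72 = $1,560.00
Monthly escrow = $1,560.00 ÷ 12 = $130.00
Shortage spread = $119.52 / 12 = $9.96/mo
New monthly escrow = $130.00 + $9.96 = $139.96

$139.96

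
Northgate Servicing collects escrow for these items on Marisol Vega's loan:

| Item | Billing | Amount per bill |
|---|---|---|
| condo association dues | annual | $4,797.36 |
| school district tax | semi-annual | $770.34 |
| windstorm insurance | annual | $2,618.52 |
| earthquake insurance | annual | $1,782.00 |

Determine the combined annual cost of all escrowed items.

Condo association dues — $4,797.36
School district tax — $770.34 × 2 = $1,540.68
Windstorm insurance — $2,618.52
Earthquake insurance — $1,782.00
Total per year = $4,797.36 + $1,540.68 + $2,618.52 + $1,782.00 = $10,738.56

$10,738.56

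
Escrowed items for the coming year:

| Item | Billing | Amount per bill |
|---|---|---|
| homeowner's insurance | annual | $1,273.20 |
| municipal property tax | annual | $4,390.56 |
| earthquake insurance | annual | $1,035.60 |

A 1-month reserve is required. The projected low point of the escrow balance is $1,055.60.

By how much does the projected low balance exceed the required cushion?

$497.32

Homeowner's insurance = $1,273.20 per year
Municipal property tax = $4,390.56 per year
Earthquake insurance = $1,035.60 per year
Combined annual = $1,273.20 + $4,390.56 + $1,035.60 = $6,699.36
Monthly escrow = $6,699.36 ÷ 12 = $558.28
Required cushion = 1 × $558.28 = $558.28
Excess over cushion: $1,055.60 − $558.28 = $497.32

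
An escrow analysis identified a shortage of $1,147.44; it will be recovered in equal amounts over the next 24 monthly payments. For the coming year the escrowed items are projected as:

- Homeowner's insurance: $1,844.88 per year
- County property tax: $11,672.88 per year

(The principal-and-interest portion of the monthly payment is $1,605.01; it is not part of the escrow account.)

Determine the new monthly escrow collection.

$1,174.29

Homeowner's insurance = $1,844.88 per year
County property tax = $11,672.88 per year
Total annual escrow = $13,517.76
Monthly = $13,517.76 / 12 = $1,126.48
Shortage spread = $1,147.44 / 24 = $47.81/mo
New monthly escrow = $1,126.48 + $47.81 = $1,174.29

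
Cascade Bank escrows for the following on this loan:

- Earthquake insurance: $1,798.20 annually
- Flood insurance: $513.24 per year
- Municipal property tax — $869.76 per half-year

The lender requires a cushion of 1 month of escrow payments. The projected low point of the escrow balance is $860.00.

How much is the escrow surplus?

$522.42

Earthquake insurance — $1,798.20
Flood insurance — $513.24
Municipal property tax — $869.76 × 2 = $1,739.52
Total per year = $4,050.96
Monthly = $4,050.96 / 12 = $337.58
Required cushion = 1 × $337.58 = $337.58
Excess over cushion: $860.00 − $337.58 = $522.42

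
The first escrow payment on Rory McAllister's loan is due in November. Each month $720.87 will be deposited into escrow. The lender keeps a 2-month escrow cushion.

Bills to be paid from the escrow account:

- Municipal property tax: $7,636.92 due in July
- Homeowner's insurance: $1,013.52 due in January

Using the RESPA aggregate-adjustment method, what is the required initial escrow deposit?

$3,604.35

Cushion = 2 × $720.87 = $1,441.74
Trial balance (start $0, +$720.87 each month, − disbursements):
  Nov: +$720.87 → $720.87
  Dec: +$720.87 → $1,441.74
  Jan: +$720.87 − $1,013.52 → $1,149.09
  Feb: +$720.87 → $1,869.96
  Mar: +$720.87 → $2,590.83
  Apr: +$720.87 → $3,311.70
  May: +$720.87 → $4,032.57
  Jun: +$720.87 → $4,753.44
  Jul: +$720.87 − $7,636.92 → -$2,162.61
  Aug: +$720.87 → -$1,441.74
  Sep: +$720.87 → -$720.87
  Oct: +$720.87 → $0.00
Lowest trial balance = -$2,162.61 (Jul)
Initial deposit = cushion − low point = $1,441.74 − (-$2,162.61) = $3,604.35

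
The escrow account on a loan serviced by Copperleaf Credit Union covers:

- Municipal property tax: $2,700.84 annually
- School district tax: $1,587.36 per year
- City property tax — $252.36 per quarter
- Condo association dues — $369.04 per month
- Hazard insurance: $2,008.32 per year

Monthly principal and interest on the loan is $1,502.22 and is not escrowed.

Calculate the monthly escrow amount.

$977.87

Municipal property tax: $2,700.84 annually
School district tax: $1,587.36 annually
City property tax: $252.36 × 4 = $1,009.44 annually
Condo association dues: $369.04 × 12 = $4,428.48 annually
Hazard insurance: $2,008.32 annually
Total per year = $2,700.84 + $1,587.36 + $1,009.44 + $4,428.48 + $2,008.32 = $11,734.44
Monthly = $11,734.44 ÷ 12 = $977.87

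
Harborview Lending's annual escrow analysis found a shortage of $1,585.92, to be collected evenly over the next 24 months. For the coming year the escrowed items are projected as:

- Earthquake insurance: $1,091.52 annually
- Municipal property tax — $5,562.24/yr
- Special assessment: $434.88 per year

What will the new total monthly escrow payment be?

$656.80

Earthquake insurance: $1,091.52 per year
Municipal property tax: $5,562.24 per year
Special assessment: $434.88 per year
Annual escrow total = $1,091.52 + $5,562.24 + $434.88 = $7,088.64
Per month = $7,088.64 / 12 = $590.72
Monthly shortage recovery: $1,585.92 ÷ 24 = $66.08
New monthly escrow = $590.72 + $66.08 = $656.80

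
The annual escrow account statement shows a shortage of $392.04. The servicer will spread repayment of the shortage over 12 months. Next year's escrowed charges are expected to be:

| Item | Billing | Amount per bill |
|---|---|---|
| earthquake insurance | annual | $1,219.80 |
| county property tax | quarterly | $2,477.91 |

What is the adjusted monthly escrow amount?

Earthquake insurance: $1,219.80/yr
County property tax: $2,477.91 × 4 = $9,911.64/yr
Total annual escrow = $1,219.80 + $9,911.64 = $11,131.44
Monthly = $11,131.44 / 12 = $927.62
Monthly shortage recovery: $392.04 / 12 = $32.67
New monthly escrow = $927.62 + $32.67 = $960.29

$960.29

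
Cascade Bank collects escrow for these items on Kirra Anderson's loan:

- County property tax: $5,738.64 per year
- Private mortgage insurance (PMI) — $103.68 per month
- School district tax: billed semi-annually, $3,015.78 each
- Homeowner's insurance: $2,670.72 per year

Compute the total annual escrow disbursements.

County property tax — $5,738.64/yr
Private mortgage insurance (PMI) — $103.68 × 12 = $1,244.16/yr
School district tax — $3,015.78 × 2 = $6,031.56/yr
Homeowner's insurance — $2,670.72/yr
Total annual escrow = $5,738.64 + $1,244.16 + $6,031.56 + $2,670.72 = $15,685.08

$15,685.08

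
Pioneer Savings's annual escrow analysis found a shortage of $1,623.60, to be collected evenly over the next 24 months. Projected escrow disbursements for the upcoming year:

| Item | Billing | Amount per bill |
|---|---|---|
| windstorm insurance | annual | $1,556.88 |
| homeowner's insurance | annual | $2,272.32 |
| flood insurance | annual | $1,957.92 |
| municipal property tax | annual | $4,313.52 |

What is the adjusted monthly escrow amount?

$909.37

Windstorm insurance — $1,556.88
Homeowner's insurance — $2,272.32
Flood insurance — $1,957.92
Municipal property tax — $4,313.52
Annual escrow total = $10,100.64
Monthly escrow = $10,100.64 ÷ 12 = $841.72
Monthly shortage recovery: $1,623.60 ÷ 24 = $67.65
New monthly escrow = $841.72 + $67.65 = $909.37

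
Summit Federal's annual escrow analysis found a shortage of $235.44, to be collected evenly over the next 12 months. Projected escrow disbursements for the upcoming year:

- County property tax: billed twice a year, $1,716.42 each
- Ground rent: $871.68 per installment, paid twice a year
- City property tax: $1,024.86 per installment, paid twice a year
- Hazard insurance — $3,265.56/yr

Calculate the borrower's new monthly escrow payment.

$893.91

County property tax: $1,716.42 × 2 = $3,432.84
Ground rent: $871.68 × 2 = $1,743.36
City property tax: $1,024.86 × 2 = $2,049.72
Hazard insurance: $3,265.56
Total per year = $10,491.48
Base monthly escrow = $10,491.48 / 12 = $874.29
Monthly shortage recovery: $235.44 ÷ 12 = $19.62
New monthly escrow = $874.29 + $19.62 = $893.91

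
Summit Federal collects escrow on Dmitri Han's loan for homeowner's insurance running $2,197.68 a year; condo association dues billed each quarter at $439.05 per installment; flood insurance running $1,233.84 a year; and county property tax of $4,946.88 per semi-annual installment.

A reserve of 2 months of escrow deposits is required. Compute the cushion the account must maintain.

Homeowner's insurance = $2,197.68
Condo association dues = $439.05 × 4 = $1,756.20
Flood insurance = $1,233.84
County property tax = $4,946.88 × 2 = $9,893.76
Yearly total = $15,081.48
Monthly = $15,081.48 / 12 = $1,256.79
Required cushion = 2 × $1,256.79 = $2,513.58

$2,513.58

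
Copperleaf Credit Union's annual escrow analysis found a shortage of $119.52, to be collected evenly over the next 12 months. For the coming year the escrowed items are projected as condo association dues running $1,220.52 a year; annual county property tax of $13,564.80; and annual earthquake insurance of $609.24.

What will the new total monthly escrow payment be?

Condo association dues = $1,220.52 per year
County property tax = $13,564.80 per year
Earthquake insurance = $609.24 per year
Total per year = $15,394.56
Per month = $15,394.56 ÷ 12 = $1,282.88
Shortage spread = $119.52 / 12 = $9.96/mo
Adjusted monthly = $1,282.88 + $9.96 = $1,292.84

$1,292.84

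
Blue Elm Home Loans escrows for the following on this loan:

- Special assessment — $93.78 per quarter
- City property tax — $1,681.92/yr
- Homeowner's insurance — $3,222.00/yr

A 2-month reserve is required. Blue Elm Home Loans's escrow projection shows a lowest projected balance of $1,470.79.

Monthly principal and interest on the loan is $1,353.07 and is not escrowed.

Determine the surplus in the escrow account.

$590.95

Special assessment: $93.78 × 4 = $375.12
City property tax: $1,681.92
Homeowner's insurance: $3,222.00
Annual escrow total = $375.12 + $1,681.92 + $3,222.00 = $5,279.04
Base monthly escrow = $5,279.04 / 12 = $439.92
Required cushion = 2 × $439.92 = $879.84
Surplus = $1,470.79 − $879.84 = $590.95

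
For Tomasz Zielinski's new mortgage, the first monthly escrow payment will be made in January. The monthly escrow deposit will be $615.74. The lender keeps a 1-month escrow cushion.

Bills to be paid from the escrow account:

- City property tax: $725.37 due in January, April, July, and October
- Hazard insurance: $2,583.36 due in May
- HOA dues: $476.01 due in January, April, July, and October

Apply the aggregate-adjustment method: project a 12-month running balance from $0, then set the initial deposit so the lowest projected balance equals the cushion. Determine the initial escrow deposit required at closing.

$2,523.16

Cushion = 1 × $615.74 = $615.74
Trial balance (start $0, +$615.74 each month, − disbursements):
  Jan: +$615.74 − $1,201.38 → -$585.64
  Feb: +$615.74 → $30.10
  Mar: +$615.74 → $645.84
  Apr: +$615.74 − $1,201.38 → $60.20
  May: +$615.74 − $2,583.36 → -$1,907.42
  Jun: +$615.74 → -$1,291.68
  Jul: +$615.74 − $1,201.38 → -$1,877.32
  Aug: +$615.74 → -$1,261.58
  Sep: +$615.74 → -$645.84
  Oct: +$615.74 − $1,201.38 → -$1,231.48
  Nov: +$615.74 → -$615.74
  Dec: +$615.74 → $0.00
Lowest trial balance = -$1,907.42 (May)
Initial deposit = cushion − low point = $615.74 − (-$1,907.42) = $2,523.16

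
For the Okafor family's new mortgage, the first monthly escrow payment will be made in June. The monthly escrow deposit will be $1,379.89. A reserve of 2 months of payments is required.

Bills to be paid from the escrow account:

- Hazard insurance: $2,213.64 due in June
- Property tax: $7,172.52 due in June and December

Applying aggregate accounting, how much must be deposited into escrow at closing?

$10,766.05

Cushion = 2 × $1,379.89 = $2,759.78
Trial balance (start $0, +$1,379.89 each month, − disbursements):
  Jun: +$1,379.89 − $9,386.16 → -$8,006.27
  Jul: +$1,379.89 → -$6,626.38
  Aug: +$1,379.89 → -$5,246.49
  Sep: +$1,379.89 → -$3,866.60
  Oct: +$1,379.89 → -$2,486.71
  Nov: +$1,379.89 → -$1,106.82
  Dec: +$1,379.89 − $7,172.52 → -$6,899.45
  Jan: +$1,379.89 → -$5,519.56
  Feb: +$1,379.89 → -$4,139.67
  Mar: +$1,379.89 → -$2,759.78
  Apr: +$1,379.89 → -$1,379.89
  May: +$1,379.89 → $0.00
Lowest trial balance = -$8,006.27 (Jun)
Initial deposit = cushion − low point = $2,759.78 − (-$8,006.27) = $10,766.05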